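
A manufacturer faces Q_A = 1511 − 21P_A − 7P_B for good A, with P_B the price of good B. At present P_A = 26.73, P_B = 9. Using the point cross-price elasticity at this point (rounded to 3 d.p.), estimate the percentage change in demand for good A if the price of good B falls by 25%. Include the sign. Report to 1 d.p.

1.8%

At P_A = 26.73, P_B = 9: Q_A = 886.67.
∂Q_A/∂P_B = -7.
ε = (∂Q_A/∂P_B)(P_B/Q_A) = -7.0000 × 9/886.67 ≈ -0.071.
%ΔQ_A ≈ ε × %ΔP_B = -0.071 × (-25%) = 1.8%.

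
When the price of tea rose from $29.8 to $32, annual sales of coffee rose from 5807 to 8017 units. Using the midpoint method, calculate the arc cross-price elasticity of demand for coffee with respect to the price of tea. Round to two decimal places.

ΔQ_A = 8017 − 5807 = 2210; ΔP_B = 32 − 29.8 = 2.2.
Midpoints: Q̄_A = 6912.0, P̄_B = 30.90.
ε = (ΔQ_A/Q̄_A)/(ΔP_B/P̄_B) = (2210/6912.0)/(2.2/30.90) ≈ 4.49.
ε > 0: coffee and tea are substitutes.

4.49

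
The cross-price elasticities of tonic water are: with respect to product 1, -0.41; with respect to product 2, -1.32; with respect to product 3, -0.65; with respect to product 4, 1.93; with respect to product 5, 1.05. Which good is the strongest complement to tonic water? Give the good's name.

product 2

Complements have ε < 0. The most negative value is -1.32 (product 2).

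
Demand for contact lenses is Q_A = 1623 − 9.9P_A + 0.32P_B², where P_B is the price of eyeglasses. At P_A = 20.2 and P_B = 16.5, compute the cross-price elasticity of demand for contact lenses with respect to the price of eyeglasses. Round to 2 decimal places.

0.12

At P_A = 20.2 and P_B = 16.5: Q_A = 1510.14.
∂Q_A/∂P_B = 0.64P_B = 0.64(16.5) = 10.5600.
ε = (∂Q_A/∂P_B)(P_B/Q_A) = 10.5600 × (16.5/1510.14) ≈ 0.12.
ε > 0: substitutes.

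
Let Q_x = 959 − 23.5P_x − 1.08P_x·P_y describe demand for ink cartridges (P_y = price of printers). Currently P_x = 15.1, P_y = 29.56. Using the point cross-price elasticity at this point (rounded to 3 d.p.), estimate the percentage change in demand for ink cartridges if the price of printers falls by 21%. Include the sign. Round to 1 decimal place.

82.9%

At P_x = 15.1, P_y = 29.56: Q_x = 122.086.
∂Q_x/∂P_y = -1.08P_x = -16.3080.
ε = (∂Q_x/∂P_y)(P_y/Q_x) = -16.3080 × 29.56/122.086 ≈ -3.949.
%ΔQ_x ≈ ε × %ΔP_y = -3.949 × (-21%) = 82.9%.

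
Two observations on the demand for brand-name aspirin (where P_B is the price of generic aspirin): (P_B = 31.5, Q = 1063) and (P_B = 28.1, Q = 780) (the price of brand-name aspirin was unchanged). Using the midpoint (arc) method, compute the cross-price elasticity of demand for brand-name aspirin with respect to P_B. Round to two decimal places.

ΔQ_A = 780 − 1063 = -283; ΔP_B = 28.1 − 31.5 = -3.4.
Midpoints: Q̄_A = 921.5, P̄_B = 29.80.
ε = (ΔQ_A/Q̄_A)/(ΔP_B/P̄_B) = (-283/921.5)/(-3.4/29.80) ≈ 2.69.

2.69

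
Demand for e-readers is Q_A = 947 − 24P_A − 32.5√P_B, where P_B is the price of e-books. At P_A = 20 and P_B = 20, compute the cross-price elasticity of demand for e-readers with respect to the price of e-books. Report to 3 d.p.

At P_A = 20 and P_B = 20: Q_A = 321.656.
∂Q_A/∂P_B = -32.5/(2√P_B) = -32.5/(2√20) = -3.6336.
ε = (∂Q_A/∂P_B)(P_B/Q_A) = -3.6336 × (20/321.656) ≈ -0.226.

-0.226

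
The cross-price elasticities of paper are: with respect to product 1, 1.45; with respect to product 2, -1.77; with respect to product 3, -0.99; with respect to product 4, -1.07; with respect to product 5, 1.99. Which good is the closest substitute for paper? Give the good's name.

product 5

Substitutes have ε > 0. Among the positive values, 1.99 (product 5) is largest.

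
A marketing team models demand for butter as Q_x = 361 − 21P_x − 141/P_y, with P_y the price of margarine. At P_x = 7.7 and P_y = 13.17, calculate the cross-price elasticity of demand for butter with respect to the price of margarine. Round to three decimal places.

At P_x = 7.7 and P_y = 13.17: Q_x = 188.594.
∂Q_x/∂P_y = 141/P_y² = 0.8129.
ε = (∂Q_x/∂P_y)(P_y/Q_x) = 0.8129 × (13.17/188.594) ≈ 0.057.

0.057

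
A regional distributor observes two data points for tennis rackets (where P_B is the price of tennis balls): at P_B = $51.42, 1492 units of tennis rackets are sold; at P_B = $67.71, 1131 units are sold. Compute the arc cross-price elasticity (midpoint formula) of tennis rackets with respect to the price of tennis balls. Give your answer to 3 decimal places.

ΔQ_A = 1131 − 1492 = -361; ΔP_B = 67.71 − 51.42 = 16.29.
Midpoints: Q̄_A = 1311.5, P̄_B = 59.56.
ε = (ΔQ_A/Q̄_A)/(ΔP_B/P̄_B) = (-361/1311.5)/(16.29/59.56) ≈ -1.006.
ε < 0: tennis rackets and tennis balls are complements.

-1.006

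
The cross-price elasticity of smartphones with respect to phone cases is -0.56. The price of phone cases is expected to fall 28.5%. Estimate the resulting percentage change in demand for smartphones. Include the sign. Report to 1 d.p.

%ΔQ ≈ ε × %ΔP of phone cases = -0.56 × (-28.5%) = 16.0%.
Demand for smartphones rises by about 16.0%.

16.0%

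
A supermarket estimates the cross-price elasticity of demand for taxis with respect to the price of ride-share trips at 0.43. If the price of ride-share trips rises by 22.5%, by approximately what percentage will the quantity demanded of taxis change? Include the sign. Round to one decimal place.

9.7%

%ΔQ ≈ ε × %ΔP of ride-share trips = 0.43 × (22.5%) = 9.7%.
Demand for taxis rises by about 9.7%.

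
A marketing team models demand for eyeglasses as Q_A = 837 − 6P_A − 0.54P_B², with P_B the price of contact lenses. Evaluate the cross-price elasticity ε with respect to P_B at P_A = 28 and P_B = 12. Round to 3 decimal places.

-0.263

At P_A = 28 and P_B = 12: Q_A = 591.24.
∂Q_A/∂P_B = -1.08P_B = -1.08(12) = -12.9600.
ε = (∂Q_A/∂P_B)(P_B/Q_A) = -12.9600 × (12/591.24) ≈ -0.263.
ε < 0: complements.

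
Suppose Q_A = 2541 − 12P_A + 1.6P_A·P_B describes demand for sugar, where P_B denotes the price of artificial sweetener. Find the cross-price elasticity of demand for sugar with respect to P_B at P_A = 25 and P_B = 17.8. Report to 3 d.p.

0.241

At P_A = 25 and P_B = 17.8: Q_A = 2953.
∂Q_A/∂P_B = 1.6P_A = 1.6(25) = 40.0000.
ε = (∂Q_A/∂P_B)(P_B/Q_A) = 40.0000 × (17.8/2953) ≈ 0.241.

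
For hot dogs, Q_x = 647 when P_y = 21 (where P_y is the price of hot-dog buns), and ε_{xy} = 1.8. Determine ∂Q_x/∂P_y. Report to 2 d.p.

ε = (∂Q_x/∂P_y)·(P_y/Q_x) ⇒ ∂Q_x/∂P_y = ε·Q_x/P_y = 1.8 × 647/21 ≈ 55.46.

55.46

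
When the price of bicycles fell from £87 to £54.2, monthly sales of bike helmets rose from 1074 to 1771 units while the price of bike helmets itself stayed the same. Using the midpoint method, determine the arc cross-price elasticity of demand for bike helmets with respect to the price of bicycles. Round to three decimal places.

ΔQ_A = 1771 − 1074 = 697; ΔP_B = 54.2 − 87 = -32.8.
Midpoints: Q̄_A = 1422.5, P̄_B = 70.60.
ε = (ΔQ_A/Q̄_A)/(ΔP_B/P̄_B) = (697/1422.5)/(-32.8/70.60) ≈ -1.055.

-1.055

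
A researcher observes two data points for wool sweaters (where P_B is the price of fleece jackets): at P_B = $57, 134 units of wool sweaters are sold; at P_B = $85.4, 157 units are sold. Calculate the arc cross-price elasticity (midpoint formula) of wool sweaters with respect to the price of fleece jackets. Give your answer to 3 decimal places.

0.396

ΔQ_A = 157 − 134 = 23; ΔP_B = 85.4 − 57 = 28.4.
Midpoints: Q̄_A = 145.5, P̄_B = 71.20.
ε = (ΔQ_A/Q̄_A)/(ΔP_B/P̄_B) = (23/145.5)/(28.4/71.20) ≈ 0.396.
ε > 0: wool sweaters and fleece jackets are substitutes.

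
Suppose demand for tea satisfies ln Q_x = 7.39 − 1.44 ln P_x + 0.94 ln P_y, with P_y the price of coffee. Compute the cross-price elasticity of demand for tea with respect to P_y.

In a log-linear (constant-elasticity) demand function, the coefficient on ln P_y is the cross-price elasticity.
ε = 0.94. Positive, so tea and coffee are substitutes.

0.94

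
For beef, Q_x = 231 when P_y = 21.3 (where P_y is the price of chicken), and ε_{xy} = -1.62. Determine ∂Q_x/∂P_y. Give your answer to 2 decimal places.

ε = (∂Q_x/∂P_y)·(P_y/Q_x) ⇒ ∂Q_x/∂P_y = ε·Q_x/P_y = -1.62 × 231/21.3 ≈ -17.57.

-17.57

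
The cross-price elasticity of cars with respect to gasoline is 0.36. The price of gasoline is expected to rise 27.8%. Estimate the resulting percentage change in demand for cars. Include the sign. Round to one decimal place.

%ΔQ ≈ ε × %ΔP of gasoline = 0.36 × (27.8%) = 10.0%.
Demand for cars rises by about 10.0%.

10.0%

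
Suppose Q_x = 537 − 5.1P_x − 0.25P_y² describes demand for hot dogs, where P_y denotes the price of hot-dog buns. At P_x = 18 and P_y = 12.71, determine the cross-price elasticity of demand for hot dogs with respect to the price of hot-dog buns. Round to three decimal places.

At P_x = 18 and P_y = 12.71: Q_x = 404.814.
∂Q_x/∂P_y = -0.5P_y = -0.5(12.71) = -6.3550.
ε = (∂Q_x/∂P_y)(P_y/Q_x) = -6.3550 × (12.71/404.814) ≈ -0.200.
ε < 0: complements.

-0.200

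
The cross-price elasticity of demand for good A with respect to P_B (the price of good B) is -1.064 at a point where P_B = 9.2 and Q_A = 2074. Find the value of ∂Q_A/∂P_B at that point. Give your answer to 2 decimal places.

-239.86

ε = (∂Q_A/∂P_B)·(P_B/Q_A) ⇒ ∂Q_A/∂P_B = ε·Q_A/P_B = -1.064 × 2074/9.2 ≈ -239.86.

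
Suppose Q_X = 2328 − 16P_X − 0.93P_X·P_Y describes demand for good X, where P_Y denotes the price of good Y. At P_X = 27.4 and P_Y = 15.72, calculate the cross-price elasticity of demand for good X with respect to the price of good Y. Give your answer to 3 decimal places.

-0.269

At P_X = 27.4 and P_Y = 15.72: Q_X = 1489.023.
∂Q_X/∂P_Y = -0.93P_X = -0.93(27.4) = -25.4820.
ε = (∂Q_X/∂P_Y)(P_Y/Q_X) = -25.4820 × (15.72/1489.023) ≈ -0.269.
ε < 0: complements.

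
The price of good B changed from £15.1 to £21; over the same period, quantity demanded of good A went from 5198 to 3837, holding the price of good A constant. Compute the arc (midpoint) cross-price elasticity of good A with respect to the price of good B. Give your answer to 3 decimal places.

-0.922

ΔQ_A = 3837 − 5198 = -1361; ΔP_B = 21 − 15.1 = 5.9.
Midpoints: Q̄_A = 4517.5, P̄_B = 18.05.
ε = (ΔQ_A/Q̄_A)/(ΔP_B/P̄_B) = (-1361/4517.5)/(5.9/18.05) ≈ -0.922.
ε < 0: good A and good B are complements.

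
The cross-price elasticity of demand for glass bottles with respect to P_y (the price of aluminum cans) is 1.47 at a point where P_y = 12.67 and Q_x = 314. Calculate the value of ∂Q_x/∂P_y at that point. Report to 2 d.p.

ε = (∂Q_x/∂P_y)·(P_y/Q_x) ⇒ ∂Q_x/∂P_y = ε·Q_x/P_y = 1.47 × 314/12.67 ≈ 36.43.

36.43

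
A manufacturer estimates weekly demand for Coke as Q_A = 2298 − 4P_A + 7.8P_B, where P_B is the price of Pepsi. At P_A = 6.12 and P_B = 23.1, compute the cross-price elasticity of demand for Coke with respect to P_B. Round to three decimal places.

0.073

At P_A = 6.12 and P_B = 23.1: Q_A = 2453.7.
∂Q_A/∂P_B = 7.8.
ε = (∂Q_A/∂P_B)(P_B/Q_A) = 7.8 × (23.1/2453.7) ≈ 0.073.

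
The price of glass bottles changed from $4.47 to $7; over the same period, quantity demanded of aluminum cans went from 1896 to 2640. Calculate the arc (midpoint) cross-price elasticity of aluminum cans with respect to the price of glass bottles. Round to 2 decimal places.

0.74

ΔQ_A = 2640 − 1896 = 744; ΔP_B = 7 − 4.47 = 2.53.
Midpoints: Q̄_A = 2268.0, P̄_B = 5.73.
ε = (ΔQ_A/Q̄_A)/(ΔP_B/P̄_B) = (744/2268.0)/(2.53/5.73) ≈ 0.74.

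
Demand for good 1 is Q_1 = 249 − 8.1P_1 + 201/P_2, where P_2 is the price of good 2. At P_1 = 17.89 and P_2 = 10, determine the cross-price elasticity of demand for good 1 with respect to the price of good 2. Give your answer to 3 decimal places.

At P_1 = 17.89 and P_2 = 10: Q_1 = 124.191.
∂Q_1/∂P_2 = −201/P_2² = -2.0100.
ε = (∂Q_1/∂P_2)(P_2/Q_1) = -2.0100 × (10/124.191) ≈ -0.162.

-0.162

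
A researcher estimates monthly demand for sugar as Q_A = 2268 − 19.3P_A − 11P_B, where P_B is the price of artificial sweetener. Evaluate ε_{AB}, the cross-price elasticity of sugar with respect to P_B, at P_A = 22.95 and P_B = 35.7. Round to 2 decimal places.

At P_A = 22.95 and P_B = 35.7: Q_A = 1432.365.
∂Q_A/∂P_B = -11.
ε = (∂Q_A/∂P_B)(P_B/Q_A) = -11 × (35.7/1432.365) ≈ -0.27.
Since ε < 0, sugar and artificial sweetener are complements.

-0.27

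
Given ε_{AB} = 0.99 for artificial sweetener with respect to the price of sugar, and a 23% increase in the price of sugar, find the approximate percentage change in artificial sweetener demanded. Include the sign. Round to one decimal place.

%ΔQ ≈ ε × %ΔP of sugar = 0.99 × (23%) = 22.8%.

22.8%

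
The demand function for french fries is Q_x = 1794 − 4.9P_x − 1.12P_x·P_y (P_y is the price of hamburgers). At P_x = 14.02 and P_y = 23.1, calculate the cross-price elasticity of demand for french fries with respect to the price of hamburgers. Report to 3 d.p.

At P_x = 14.02 and P_y = 23.1: Q_x = 1362.577.
∂Q_x/∂P_y = -1.12P_x = -1.12(14.02) = -15.7024.
ε = (∂Q_x/∂P_y)(P_y/Q_x) = -15.7024 × (23.1/1362.577) ≈ -0.266.
ε < 0: complements.

-0.266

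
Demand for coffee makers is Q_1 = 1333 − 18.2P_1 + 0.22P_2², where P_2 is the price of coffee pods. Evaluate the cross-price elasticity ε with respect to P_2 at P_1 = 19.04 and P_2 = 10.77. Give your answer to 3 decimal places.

At P_1 = 19.04 and P_2 = 10.77: Q_1 = 1011.990.
∂Q_1/∂P_2 = 0.44P_2 = 0.44(10.77) = 4.7388.
ε = (∂Q_1/∂P_2)(P_2/Q_1) = 4.7388 × (10.77/1011.990) ≈ 0.050.

0.050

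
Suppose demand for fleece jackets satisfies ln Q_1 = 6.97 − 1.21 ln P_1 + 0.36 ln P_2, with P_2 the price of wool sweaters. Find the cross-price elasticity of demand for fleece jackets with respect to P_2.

0.36

In a log-linear (constant-elasticity) demand function, the coefficient on ln P_2 is the cross-price elasticity.
ε = 0.36. Positive, so fleece jackets and wool sweaters are substitutes.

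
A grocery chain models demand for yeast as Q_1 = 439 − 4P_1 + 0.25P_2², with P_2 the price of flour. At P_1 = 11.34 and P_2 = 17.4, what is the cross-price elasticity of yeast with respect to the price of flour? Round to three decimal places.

At P_1 = 11.34 and P_2 = 17.4: Q_1 = 469.33.
∂Q_1/∂P_2 = 0.5P_2 = 0.5(17.4) = 8.7000.
ε = (∂Q_1/∂P_2)(P_2/Q_1) = 8.7000 × (17.4/469.33) ≈ 0.323.
ε > 0: substitutes.

0.323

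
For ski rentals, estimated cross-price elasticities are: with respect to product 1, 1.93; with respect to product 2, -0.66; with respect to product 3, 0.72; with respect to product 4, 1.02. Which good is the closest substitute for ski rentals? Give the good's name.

Substitutes have ε > 0. Among the positive values, 1.93 (product 1) is largest.

product 1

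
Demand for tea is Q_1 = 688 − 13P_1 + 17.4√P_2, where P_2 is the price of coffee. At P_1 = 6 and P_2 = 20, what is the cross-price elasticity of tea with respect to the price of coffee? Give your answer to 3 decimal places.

0.057

At P_1 = 6 and P_2 = 20: Q_1 = 687.815.
∂Q_1/∂P_2 = 17.4/(2√P_2) = 17.4/(2√20) = 1.9454.
ε = (∂Q_1/∂P_2)(P_2/Q_1) = 1.9454 × (20/687.815) ≈ 0.057.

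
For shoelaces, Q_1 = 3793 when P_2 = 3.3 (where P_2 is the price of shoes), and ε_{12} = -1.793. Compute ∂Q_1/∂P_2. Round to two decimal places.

-2060.86

ε = (∂Q_1/∂P_2)·(P_2/Q_1) ⇒ ∂Q_1/∂P_2 = ε·Q_1/P_2 = -1.793 × 3793/3.3 ≈ -2060.86.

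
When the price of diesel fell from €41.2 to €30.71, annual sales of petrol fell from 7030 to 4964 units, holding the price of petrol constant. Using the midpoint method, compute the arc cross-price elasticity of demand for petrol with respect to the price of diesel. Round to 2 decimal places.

ΔQ_A = 4964 − 7030 = -2066; ΔP_B = 30.71 − 41.2 = -10.49.
Midpoints: Q̄_A = 5997.0, P̄_B = 35.95.
ε = (ΔQ_A/Q̄_A)/(ΔP_B/P̄_B) = (-2066/5997.0)/(-10.49/35.95) ≈ 1.18.

1.18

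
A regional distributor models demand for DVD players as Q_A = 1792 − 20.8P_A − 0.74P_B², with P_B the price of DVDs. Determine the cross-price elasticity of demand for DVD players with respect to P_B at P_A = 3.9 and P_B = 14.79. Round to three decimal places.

At P_A = 3.9 and P_B = 14.79: Q_A = 1549.009.
∂Q_A/∂P_B = -1.48P_B = -1.48(14.79) = -21.8892.
ε = (∂Q_A/∂P_B)(P_B/Q_A) = -21.8892 × (14.79/1549.009) ≈ -0.209.

-0.209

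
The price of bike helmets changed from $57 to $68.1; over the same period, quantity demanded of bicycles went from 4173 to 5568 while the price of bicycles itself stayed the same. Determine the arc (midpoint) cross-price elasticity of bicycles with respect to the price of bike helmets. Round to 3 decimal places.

ΔQ_A = 5568 − 4173 = 1395; ΔP_B = 68.1 − 57 = 11.1.
Midpoints: Q̄_A = 4870.5, P̄_B = 62.55.
ε = (ΔQ_A/Q̄_A)/(ΔP_B/P̄_B) = (1395/4870.5)/(11.1/62.55) ≈ 1.614.
ε > 0: bicycles and bike helmets are substitutes.

1.614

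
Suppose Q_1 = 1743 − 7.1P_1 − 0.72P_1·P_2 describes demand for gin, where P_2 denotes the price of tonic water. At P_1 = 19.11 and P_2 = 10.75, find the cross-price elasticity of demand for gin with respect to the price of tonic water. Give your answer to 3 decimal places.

At P_1 = 19.11 and P_2 = 10.75: Q_1 = 1459.408.
∂Q_1/∂P_2 = -0.72P_1 = -0.72(19.11) = -13.7592.
ε = (∂Q_1/∂P_2)(P_2/Q_1) = -13.7592 × (10.75/1459.408) ≈ -0.101.

-0.101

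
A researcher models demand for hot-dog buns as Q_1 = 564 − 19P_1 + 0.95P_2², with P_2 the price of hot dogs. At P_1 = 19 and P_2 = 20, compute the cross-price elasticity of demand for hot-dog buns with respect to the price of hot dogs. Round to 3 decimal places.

1.304

At P_1 = 19 and P_2 = 20: Q_1 = 583.
∂Q_1/∂P_2 = 1.9P_2 = 1.9(20) = 38.0000.
ε = (∂Q_1/∂P_2)(P_2/Q_1) = 38.0000 × (20/583) ≈ 1.304.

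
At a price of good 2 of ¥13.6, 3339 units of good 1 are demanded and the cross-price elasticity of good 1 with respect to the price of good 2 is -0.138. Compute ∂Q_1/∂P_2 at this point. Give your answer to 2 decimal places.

ε = (∂Q_1/∂P_2)·(P_2/Q_1) ⇒ ∂Q_1/∂P_2 = ε·Q_1/P_2 = -0.138 × 3339/13.6 ≈ -33.88.

-33.88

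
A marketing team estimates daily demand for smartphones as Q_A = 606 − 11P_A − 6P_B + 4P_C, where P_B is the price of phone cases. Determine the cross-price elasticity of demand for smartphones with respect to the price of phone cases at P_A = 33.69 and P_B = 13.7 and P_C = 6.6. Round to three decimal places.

At P_A = 33.69 and P_B = 13.7 and P_C = 6.6: Q_A = 179.61.
∂Q_A/∂P_B = -6.
ε = (∂Q_A/∂P_B)(P_B/Q_A) = -6 × (13.7/179.61) ≈ -0.458.

-0.458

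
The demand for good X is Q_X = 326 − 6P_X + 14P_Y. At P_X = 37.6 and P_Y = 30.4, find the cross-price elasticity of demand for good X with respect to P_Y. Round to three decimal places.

At P_X = 37.6 and P_Y = 30.4: Q_X = 526.
∂Q_X/∂P_Y = 14.
ε = (∂Q_X/∂P_Y)(P_Y/Q_X) = 14 × (30.4/526) ≈ 0.809.
Since ε > 0, good X and good Y are substitutes.

0.809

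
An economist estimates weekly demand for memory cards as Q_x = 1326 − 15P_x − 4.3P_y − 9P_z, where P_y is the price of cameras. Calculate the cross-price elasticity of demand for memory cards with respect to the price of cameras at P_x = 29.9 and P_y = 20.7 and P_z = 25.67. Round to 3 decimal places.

-0.160

At P_x = 29.9 and P_y = 20.7 and P_z = 25.67: Q_x = 557.46.
∂Q_x/∂P_y = -4.3.
ε = (∂Q_x/∂P_y)(P_y/Q_x) = -4.3 × (20.7/557.46) ≈ -0.160.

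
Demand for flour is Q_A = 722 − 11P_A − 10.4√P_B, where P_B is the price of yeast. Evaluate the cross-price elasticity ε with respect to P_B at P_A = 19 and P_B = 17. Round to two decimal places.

-0.05

At P_A = 19 and P_B = 17: Q_A = 470.120.
∂Q_A/∂P_B = -10.4/(2√P_B) = -10.4/(2√17) = -1.2612.
ε = (∂Q_A/∂P_B)(P_B/Q_A) = -1.2612 × (17/470.120) ≈ -0.05.
ε < 0: complements.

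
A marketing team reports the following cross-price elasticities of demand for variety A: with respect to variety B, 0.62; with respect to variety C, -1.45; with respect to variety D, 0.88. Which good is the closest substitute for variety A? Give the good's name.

variety D

Substitutes have ε > 0. Among the positive values, 0.88 (variety D) is largest.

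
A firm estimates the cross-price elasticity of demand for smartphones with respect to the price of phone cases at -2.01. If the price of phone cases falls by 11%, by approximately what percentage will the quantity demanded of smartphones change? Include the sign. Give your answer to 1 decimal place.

22.1%

%ΔQ ≈ ε × %ΔP of phone cases = -2.01 × (-11%) = 22.1%.
Demand for smartphones rises by about 22.1%.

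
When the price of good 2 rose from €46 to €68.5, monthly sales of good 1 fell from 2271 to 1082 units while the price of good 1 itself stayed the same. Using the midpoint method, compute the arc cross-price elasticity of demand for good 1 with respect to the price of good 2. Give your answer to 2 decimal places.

ΔQ_1 = 1082 − 2271 = -1189; ΔP_2 = 68.5 − 46 = 22.5.
Midpoints: Q̄_1 = 1676.5, P̄_2 = 57.25.
ε = (ΔQ_1/Q̄_1)/(ΔP_2/P̄_2) = (-1189/1676.5)/(22.5/57.25) ≈ -1.80.

-1.80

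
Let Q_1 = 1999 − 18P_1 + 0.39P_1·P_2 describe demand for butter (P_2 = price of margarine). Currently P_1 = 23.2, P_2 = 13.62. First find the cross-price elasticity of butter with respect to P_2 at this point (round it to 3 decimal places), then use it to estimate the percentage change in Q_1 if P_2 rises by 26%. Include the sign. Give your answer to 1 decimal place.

At P_1 = 23.2, P_2 = 13.62: Q_1 = 1704.634.
∂Q_1/∂P_2 = 0.39P_1 = 9.0480.
ε = (∂Q_1/∂P_2)(P_2/Q_1) = 9.0480 × 13.62/1704.634 ≈ 0.072.
%ΔQ_1 ≈ ε × %ΔP_2 = 0.072 × (26%) = 1.9%.

1.9%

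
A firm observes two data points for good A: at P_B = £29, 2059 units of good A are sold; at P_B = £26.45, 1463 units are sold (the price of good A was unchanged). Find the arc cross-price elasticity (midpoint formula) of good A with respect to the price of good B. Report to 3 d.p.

3.680

ΔQ_A = 1463 − 2059 = -596; ΔP_B = 26.45 − 29 = -2.55.
Midpoints: Q̄_A = 1761.0, P̄_B = 27.73.
ε = (ΔQ_A/Q̄_A)/(ΔP_B/P̄_B) = (-596/1761.0)/(-2.55/27.73) ≈ 3.680.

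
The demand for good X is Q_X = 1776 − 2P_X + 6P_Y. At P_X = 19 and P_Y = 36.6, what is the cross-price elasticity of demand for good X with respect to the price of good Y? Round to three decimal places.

At P_X = 19 and P_Y = 36.6: Q_X = 1957.6.
∂Q_X/∂P_Y = 6.
ε = (∂Q_X/∂P_Y)(P_Y/Q_X) = 6 × (36.6/1957.6) ≈ 0.112.

0.112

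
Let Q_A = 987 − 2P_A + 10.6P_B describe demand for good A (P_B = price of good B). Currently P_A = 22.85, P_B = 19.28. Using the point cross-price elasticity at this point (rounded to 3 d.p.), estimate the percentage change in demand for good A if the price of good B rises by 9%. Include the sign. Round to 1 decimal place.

1.6%

At P_A = 22.85, P_B = 19.28: Q_A = 1145.668.
∂Q_A/∂P_B = 10.6.
ε = (∂Q_A/∂P_B)(P_B/Q_A) = 10.6000 × 19.28/1145.668 ≈ 0.178.
%ΔQ_A ≈ ε × %ΔP_B = 0.178 × (9%) = 1.6%.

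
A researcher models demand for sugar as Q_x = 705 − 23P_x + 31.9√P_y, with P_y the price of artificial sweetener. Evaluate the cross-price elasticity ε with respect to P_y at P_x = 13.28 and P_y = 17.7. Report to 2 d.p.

0.13

At P_x = 13.28 and P_y = 17.7: Q_x = 533.768.
∂Q_x/∂P_y = 31.9/(2√P_y) = 31.9/(2√17.7) = 3.7912.
ε = (∂Q_x/∂P_y)(P_y/Q_x) = 3.7912 × (17.7/533.768) ≈ 0.13.
ε > 0: substitutes.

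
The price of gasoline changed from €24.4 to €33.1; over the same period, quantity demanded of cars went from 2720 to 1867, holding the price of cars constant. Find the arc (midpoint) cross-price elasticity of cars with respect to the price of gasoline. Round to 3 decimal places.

-1.229

ΔQ_A = 1867 − 2720 = -853; ΔP_B = 33.1 − 24.4 = 8.7.
Midpoints: Q̄_A = 2293.5, P̄_B = 28.75.
ε = (ΔQ_A/Q̄_A)/(ΔP_B/P̄_B) = (-853/2293.5)/(8.7/28.75) ≈ -1.229.
ε < 0: cars and gasoline are complements.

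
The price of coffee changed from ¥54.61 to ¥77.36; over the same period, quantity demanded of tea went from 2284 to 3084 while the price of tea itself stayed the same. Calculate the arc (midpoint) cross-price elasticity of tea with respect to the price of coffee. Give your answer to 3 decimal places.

0.865

ΔQ_A = 3084 − 2284 = 800; ΔP_B = 77.36 − 54.61 = 22.75.
Midpoints: Q̄_A = 2684.0, P̄_B = 65.98.
ε = (ΔQ_A/Q̄_A)/(ΔP_B/P̄_B) = (800/2684.0)/(22.75/65.98) ≈ 0.865.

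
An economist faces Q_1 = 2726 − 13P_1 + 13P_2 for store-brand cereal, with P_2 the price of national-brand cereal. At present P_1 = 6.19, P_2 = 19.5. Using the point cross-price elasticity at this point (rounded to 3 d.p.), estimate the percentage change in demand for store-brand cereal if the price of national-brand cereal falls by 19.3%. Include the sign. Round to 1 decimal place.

-1.7%

At P_1 = 6.19, P_2 = 19.5: Q_1 = 2899.03.
∂Q_1/∂P_2 = 13.
ε = (∂Q_1/∂P_2)(P_2/Q_1) = 13.0000 × 19.5/2899.03 ≈ 0.087.
%ΔQ_1 ≈ ε × %ΔP_2 = 0.087 × (-19.3%) = -1.7%.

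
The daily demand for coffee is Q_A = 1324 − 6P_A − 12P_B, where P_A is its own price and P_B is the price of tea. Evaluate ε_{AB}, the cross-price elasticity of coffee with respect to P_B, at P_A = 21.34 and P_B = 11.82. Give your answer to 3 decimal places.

-0.135

At P_A = 21.34 and P_B = 11.82: Q_A = 1054.12.
∂Q_A/∂P_B = -12.
ε = (∂Q_A/∂P_B)(P_B/Q_A) = -12 × (11.82/1054.12) ≈ -0.135.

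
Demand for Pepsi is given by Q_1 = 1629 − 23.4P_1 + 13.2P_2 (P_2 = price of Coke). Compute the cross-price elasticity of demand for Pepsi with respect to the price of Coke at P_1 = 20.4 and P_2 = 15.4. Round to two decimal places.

At P_1 = 20.4 and P_2 = 15.4: Q_1 = 1354.92.
∂Q_1/∂P_2 = 13.2.
ε = (∂Q_1/∂P_2)(P_2/Q_1) = 13.2 × (15.4/1354.92) ≈ 0.15.

0.15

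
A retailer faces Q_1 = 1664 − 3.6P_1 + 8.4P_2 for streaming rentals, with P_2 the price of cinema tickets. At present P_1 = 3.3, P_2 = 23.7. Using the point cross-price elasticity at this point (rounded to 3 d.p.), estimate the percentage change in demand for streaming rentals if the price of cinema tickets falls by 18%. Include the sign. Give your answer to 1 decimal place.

-1.9%

At P_1 = 3.3, P_2 = 23.7: Q_1 = 1851.2.
∂Q_1/∂P_2 = 8.4.
ε = (∂Q_1/∂P_2)(P_2/Q_1) = 8.4000 × 23.7/1851.2 ≈ 0.108.
%ΔQ_1 ≈ ε × %ΔP_2 = 0.108 × (-18%) = -1.9%.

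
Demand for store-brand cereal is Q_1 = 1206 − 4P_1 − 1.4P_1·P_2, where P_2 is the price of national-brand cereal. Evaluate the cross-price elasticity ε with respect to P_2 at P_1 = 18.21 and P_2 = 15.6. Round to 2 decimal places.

At P_1 = 18.21 and P_2 = 15.6: Q_1 = 735.454.
∂Q_1/∂P_2 = -1.4P_1 = -1.4(18.21) = -25.4940.
ε = (∂Q_1/∂P_2)(P_2/Q_1) = -25.4940 × (15.6/735.454) ≈ -0.54.

-0.54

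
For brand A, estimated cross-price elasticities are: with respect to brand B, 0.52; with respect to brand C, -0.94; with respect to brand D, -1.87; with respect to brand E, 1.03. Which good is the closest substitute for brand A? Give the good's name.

Substitutes have ε > 0. Among the positive values, 1.03 (brand E) is largest.

brand E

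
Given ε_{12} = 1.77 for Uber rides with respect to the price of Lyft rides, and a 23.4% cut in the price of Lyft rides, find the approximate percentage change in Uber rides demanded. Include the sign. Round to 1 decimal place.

%ΔQ ≈ ε × %ΔP of Lyft rides = 1.77 × (-23.4%) = -41.4%.
Demand for Uber rides falls by about 41.4%.

-41.4%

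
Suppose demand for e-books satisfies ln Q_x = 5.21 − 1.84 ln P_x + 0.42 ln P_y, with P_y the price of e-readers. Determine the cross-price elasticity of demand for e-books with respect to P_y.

0.42

In a log-linear (constant-elasticity) demand function, the coefficient on ln P_y is the cross-price elasticity.
ε = 0.42. Positive, so e-books and e-readers are substitutes.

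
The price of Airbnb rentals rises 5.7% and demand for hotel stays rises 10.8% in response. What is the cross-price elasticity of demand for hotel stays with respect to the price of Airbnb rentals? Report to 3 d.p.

1.895

ε = (%ΔQ of hotel stays) / (%ΔP of Airbnb rentals) = (10.8%) / (5.7%) ≈ 1.895.
Positive cross-price elasticity: substitutes.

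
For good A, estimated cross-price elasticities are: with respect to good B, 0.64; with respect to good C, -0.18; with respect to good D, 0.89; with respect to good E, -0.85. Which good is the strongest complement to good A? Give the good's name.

Complements have ε < 0. The most negative value is -0.85 (good E).

good E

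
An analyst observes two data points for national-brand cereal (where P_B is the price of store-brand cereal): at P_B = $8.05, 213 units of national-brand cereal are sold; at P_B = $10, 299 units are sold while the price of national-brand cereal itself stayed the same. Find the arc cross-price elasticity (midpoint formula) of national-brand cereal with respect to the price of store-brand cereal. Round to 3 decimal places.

1.555

ΔQ_A = 299 − 213 = 86; ΔP_B = 10 − 8.05 = 1.95.
Midpoints: Q̄_A = 256.0, P̄_B = 9.03.
ε = (ΔQ_A/Q̄_A)/(ΔP_B/P̄_B) = (86/256.0)/(1.95/9.03) ≈ 1.555.
ε > 0: national-brand cereal and store-brand cereal are substitutes.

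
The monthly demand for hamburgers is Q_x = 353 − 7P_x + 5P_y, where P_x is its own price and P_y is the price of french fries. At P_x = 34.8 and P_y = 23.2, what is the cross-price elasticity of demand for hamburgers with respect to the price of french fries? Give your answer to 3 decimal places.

0.515

At P_x = 34.8 and P_y = 23.2: Q_x = 225.4.
∂Q_x/∂P_y = 5.
ε = (∂Q_x/∂P_y)(P_y/Q_x) = 5 × (23.2/225.4) ≈ 0.515.
Since ε > 0, hamburgers and french fries are substitutes.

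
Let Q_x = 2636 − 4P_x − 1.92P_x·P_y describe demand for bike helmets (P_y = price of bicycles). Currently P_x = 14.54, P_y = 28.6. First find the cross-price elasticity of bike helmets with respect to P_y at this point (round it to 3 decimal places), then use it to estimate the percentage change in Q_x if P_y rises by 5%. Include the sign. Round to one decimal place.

At P_x = 14.54, P_y = 28.6: Q_x = 1779.420.
∂Q_x/∂P_y = -1.92P_x = -27.9168.
ε = (∂Q_x/∂P_y)(P_y/Q_x) = -27.9168 × 28.6/1779.420 ≈ -0.449.
%ΔQ_x ≈ ε × %ΔP_y = -0.449 × (5%) = -2.2%.

-2.2%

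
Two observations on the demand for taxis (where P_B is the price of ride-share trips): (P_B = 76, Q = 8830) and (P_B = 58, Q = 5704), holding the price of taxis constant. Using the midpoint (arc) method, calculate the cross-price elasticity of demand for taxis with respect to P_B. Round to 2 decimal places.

ΔQ_A = 5704 − 8830 = -3126; ΔP_B = 58 − 76 = -18.
Midpoints: Q̄_A = 7267.0, P̄_B = 67.00.
ε = (ΔQ_A/Q̄_A)/(ΔP_B/P̄_B) = (-3126/7267.0)/(-18/67.00) ≈ 1.60.
ε > 0: taxis and ride-share trips are substitutes.

1.60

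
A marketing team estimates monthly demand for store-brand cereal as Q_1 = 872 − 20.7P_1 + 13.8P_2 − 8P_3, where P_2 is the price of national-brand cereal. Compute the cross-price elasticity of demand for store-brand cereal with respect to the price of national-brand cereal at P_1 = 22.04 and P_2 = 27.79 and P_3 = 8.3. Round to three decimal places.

At P_1 = 22.04 and P_2 = 27.79 and P_3 = 8.3: Q_1 = 732.874.
∂Q_1/∂P_2 = 13.8.
ε = (∂Q_1/∂P_2)(P_2/Q_1) = 13.8 × (27.79/732.874) ≈ 0.523.
Since ε > 0, store-brand cereal and national-brand cereal are substitutes.

0.523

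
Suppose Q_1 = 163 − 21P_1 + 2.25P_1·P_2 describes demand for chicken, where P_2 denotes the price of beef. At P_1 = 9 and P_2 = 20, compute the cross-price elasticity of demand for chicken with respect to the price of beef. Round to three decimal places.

1.069

At P_1 = 9 and P_2 = 20: Q_1 = 379.
∂Q_1/∂P_2 = 2.25P_1 = 2.25(9) = 20.2500.
ε = (∂Q_1/∂P_2)(P_2/Q_1) = 20.2500 × (20/379) ≈ 1.069.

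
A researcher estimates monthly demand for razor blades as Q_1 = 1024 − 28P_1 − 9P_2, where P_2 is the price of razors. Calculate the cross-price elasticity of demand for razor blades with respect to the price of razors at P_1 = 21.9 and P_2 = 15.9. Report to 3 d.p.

-0.535

At P_1 = 21.9 and P_2 = 15.9: Q_1 = 267.7.
∂Q_1/∂P_2 = -9.
ε = (∂Q_1/∂P_2)(P_2/Q_1) = -9 × (15.9/267.7) ≈ -0.535.
Since ε < 0, razor blades and razors are complements.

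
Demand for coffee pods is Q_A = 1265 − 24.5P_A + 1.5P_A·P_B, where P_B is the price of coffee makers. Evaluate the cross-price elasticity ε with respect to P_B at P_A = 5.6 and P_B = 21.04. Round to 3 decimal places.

0.135

At P_A = 5.6 and P_B = 21.04: Q_A = 1304.536.
∂Q_A/∂P_B = 1.5P_A = 1.5(5.6) = 8.4000.
ε = (∂Q_A/∂P_B)(P_B/Q_A) = 8.4000 × (21.04/1304.536) ≈ 0.135.
ε > 0: substitutes.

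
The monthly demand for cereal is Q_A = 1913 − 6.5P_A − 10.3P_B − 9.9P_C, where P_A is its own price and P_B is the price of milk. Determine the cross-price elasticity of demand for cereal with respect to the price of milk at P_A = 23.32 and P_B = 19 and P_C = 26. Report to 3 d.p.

-0.150

At P_A = 23.32 and P_B = 19 and P_C = 26: Q_A = 1308.32.
∂Q_A/∂P_B = -10.3.
ε = (∂Q_A/∂P_B)(P_B/Q_A) = -10.3 × (19/1308.32) ≈ -0.150.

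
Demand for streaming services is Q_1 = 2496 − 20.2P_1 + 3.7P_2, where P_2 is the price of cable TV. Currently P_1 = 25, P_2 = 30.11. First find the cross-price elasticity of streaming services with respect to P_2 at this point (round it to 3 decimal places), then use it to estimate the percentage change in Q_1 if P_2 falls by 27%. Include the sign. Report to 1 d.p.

-1.4%

At P_1 = 25, P_2 = 30.11: Q_1 = 2102.407.
∂Q_1/∂P_2 = 3.7.
ε = (∂Q_1/∂P_2)(P_2/Q_1) = 3.7000 × 30.11/2102.407 ≈ 0.053.
%ΔQ_1 ≈ ε × %ΔP_2 = 0.053 × (-27%) = -1.4%.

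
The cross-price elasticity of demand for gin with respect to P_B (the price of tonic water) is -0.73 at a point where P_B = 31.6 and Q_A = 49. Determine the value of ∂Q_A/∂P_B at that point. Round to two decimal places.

-1.13

ε = (∂Q_A/∂P_B)·(P_B/Q_A) ⇒ ∂Q_A/∂P_B = ε·Q_A/P_B = -0.73 × 49/31.6 ≈ -1.13.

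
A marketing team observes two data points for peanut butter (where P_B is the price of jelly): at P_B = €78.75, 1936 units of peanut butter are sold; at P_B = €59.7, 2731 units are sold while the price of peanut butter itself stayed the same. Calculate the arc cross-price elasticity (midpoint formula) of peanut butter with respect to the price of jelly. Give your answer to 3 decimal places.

ΔQ_A = 2731 − 1936 = 795; ΔP_B = 59.7 − 78.75 = -19.05.
Midpoints: Q̄_A = 2333.5, P̄_B = 69.22.
ε = (ΔQ_A/Q̄_A)/(ΔP_B/P̄_B) = (795/2333.5)/(-19.05/69.22) ≈ -1.238.

-1.238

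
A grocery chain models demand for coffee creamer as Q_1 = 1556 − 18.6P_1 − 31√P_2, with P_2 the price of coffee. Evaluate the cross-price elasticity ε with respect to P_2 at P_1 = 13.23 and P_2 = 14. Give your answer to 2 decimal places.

At P_1 = 13.23 and P_2 = 14: Q_1 = 1193.931.
∂Q_1/∂P_2 = -31/(2√P_2) = -31/(2√14) = -4.1425.
ε = (∂Q_1/∂P_2)(P_2/Q_1) = -4.1425 × (14/1193.931) ≈ -0.05.
ε < 0: complements.

-0.05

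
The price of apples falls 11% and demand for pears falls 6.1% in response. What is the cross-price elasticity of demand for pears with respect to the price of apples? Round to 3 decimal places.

0.555

ε = (%ΔQ of pears) / (%ΔP of apples) = (-6.1%) / (-11%) ≈ 0.555.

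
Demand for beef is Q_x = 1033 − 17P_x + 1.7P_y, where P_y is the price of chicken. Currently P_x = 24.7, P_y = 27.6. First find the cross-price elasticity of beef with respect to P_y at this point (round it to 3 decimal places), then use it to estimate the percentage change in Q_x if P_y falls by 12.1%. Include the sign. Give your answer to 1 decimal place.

-0.9%

At P_x = 24.7, P_y = 27.6: Q_x = 660.02.
∂Q_x/∂P_y = 1.7.
ε = (∂Q_x/∂P_y)(P_y/Q_x) = 1.7000 × 27.6/660.02 ≈ 0.071.
%ΔQ_x ≈ ε × %ΔP_y = 0.071 × (-12.1%) = -0.9%.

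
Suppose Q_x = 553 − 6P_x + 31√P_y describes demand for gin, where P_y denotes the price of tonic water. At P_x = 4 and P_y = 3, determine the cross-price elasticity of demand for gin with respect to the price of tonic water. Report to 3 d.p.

0.046

At P_x = 4 and P_y = 3: Q_x = 582.694.
∂Q_x/∂P_y = 31/(2√P_y) = 31/(2√3) = 8.9489.
ε = (∂Q_x/∂P_y)(P_y/Q_x) = 8.9489 × (3/582.694) ≈ 0.046.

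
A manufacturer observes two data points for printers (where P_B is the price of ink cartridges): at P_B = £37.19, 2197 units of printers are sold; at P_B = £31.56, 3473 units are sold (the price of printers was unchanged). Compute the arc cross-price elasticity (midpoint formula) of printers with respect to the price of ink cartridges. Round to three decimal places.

-2.748

ΔQ_A = 3473 − 2197 = 1276; ΔP_B = 31.56 − 37.19 = -5.63.
Midpoints: Q̄_A = 2835.0, P̄_B = 34.38.
ε = (ΔQ_A/Q̄_A)/(ΔP_B/P̄_B) = (1276/2835.0)/(-5.63/34.38) ≈ -2.748.
ε < 0: printers and ink cartridges are complements.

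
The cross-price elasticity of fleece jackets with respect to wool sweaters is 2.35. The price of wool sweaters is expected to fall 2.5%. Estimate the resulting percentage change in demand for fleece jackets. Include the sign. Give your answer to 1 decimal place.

-5.9%

%ΔQ ≈ ε × %ΔP of wool sweaters = 2.35 × (-2.5%) = -5.9%.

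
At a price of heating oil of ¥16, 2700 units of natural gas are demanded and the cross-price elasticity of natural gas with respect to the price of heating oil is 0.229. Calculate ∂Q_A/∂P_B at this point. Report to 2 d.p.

ε = (∂Q_A/∂P_B)·(P_B/Q_A) ⇒ ∂Q_A/∂P_B = ε·Q_A/P_B = 0.229 × 2700/16 ≈ 38.64.

38.64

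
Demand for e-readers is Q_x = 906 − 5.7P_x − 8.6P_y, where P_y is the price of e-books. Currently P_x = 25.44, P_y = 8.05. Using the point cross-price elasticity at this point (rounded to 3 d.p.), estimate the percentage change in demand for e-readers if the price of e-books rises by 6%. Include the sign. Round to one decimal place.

-0.6%

At P_x = 25.44, P_y = 8.05: Q_x = 691.762.
∂Q_x/∂P_y = -8.6.
ε = (∂Q_x/∂P_y)(P_y/Q_x) = -8.6000 × 8.05/691.762 ≈ -0.100.
%ΔQ_x ≈ ε × %ΔP_y = -0.100 × (6%) = -0.6%.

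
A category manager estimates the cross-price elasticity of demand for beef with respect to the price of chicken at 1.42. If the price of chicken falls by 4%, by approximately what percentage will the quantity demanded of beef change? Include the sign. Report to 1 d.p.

%ΔQ ≈ ε × %ΔP of chicken = 1.42 × (-4%) = -5.7%.

-5.7%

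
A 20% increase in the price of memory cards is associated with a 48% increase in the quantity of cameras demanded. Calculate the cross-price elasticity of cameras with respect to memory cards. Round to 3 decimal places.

2.400

ε = (%ΔQ of cameras) / (%ΔP of memory cards) = (48%) / (20%) ≈ 2.400.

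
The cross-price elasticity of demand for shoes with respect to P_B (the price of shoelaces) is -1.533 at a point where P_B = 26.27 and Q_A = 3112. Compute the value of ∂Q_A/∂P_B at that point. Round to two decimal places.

-181.60

ε = (∂Q_A/∂P_B)·(P_B/Q_A) ⇒ ∂Q_A/∂P_B = ε·Q_A/P_B = -1.533 × 3112/26.27 ≈ -181.60.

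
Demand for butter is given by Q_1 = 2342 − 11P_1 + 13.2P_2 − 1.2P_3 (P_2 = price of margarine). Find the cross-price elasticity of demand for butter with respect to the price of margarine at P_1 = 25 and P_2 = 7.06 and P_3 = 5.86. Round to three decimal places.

0.043

At P_1 = 25 and P_2 = 7.06 and P_3 = 5.86: Q_1 = 2153.16.
∂Q_1/∂P_2 = 13.2.
ε = (∂Q_1/∂P_2)(P_2/Q_1) = 13.2 × (7.06/2153.16) ≈ 0.043.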